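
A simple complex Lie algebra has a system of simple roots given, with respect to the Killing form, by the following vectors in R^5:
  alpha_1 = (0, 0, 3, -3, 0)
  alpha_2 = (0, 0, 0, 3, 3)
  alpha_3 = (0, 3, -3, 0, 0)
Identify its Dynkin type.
Compute the Cartan integers a_ij = 2(alpha_i, alpha_j)/(alpha_j, alpha_j); the resulting 3x3 Cartan matrix is
[[2, -1, -1], [-1, 2, 0], [-1, 0, 2]].
All simple roots have the same length, so the diagram is simply laced. The associated Dynkin diagram is a chain of 3 nodes with single edges (A_3), so the type is A_3 (the algebra sl(4)).

type A_3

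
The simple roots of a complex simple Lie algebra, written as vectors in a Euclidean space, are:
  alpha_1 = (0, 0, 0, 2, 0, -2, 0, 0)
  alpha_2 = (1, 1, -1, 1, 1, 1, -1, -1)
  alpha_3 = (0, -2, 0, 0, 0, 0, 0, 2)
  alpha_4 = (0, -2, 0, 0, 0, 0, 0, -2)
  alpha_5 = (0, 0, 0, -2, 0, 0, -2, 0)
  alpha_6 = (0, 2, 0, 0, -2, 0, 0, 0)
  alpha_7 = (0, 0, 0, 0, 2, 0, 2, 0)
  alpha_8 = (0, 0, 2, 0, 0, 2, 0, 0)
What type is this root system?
type E_8

Compute the Cartan integers a_ij = 2(alpha_i, alpha_j)/(alpha_j, alpha_j); the resulting 8x8 Cartan matrix is
[[2, 0, 0, 0, -1, 0, 0, -1], [0, 2, -1, 0, 0, 0, 0, 0], [0, -1, 2, 0, 0, -1, 0, 0], [0, 0, 0, 2, 0, -1, 0, 0], [-1, 0, 0, 0, 2, 0, -1, 0], [0, 0, -1, -1, 0, 2, -1, 0], [0, 0, 0, 0, -1, -1, 2, 0], [-1, 0, 0, 0, 0, 0, 0, 2]].
All simple roots have the same length, so the diagram is simply laced. The associated Dynkin diagram is a chain of 7 nodes with one extra node attached to the third node from one end (E_8), so the type is E_8.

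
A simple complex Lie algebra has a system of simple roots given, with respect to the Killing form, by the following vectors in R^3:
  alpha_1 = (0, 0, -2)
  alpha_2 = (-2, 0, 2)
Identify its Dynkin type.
B_2 (so(5))

Compute the Cartan integers a_ij = 2(alpha_i, alpha_j)/(alpha_j, alpha_j); the resulting 2x2 Cartan matrix is
[[2, -1], [-2, 2]].
The roots have two lengths (squared-length ratio 2:1); the short ones are alpha_{1}. The associated Dynkin diagram is a chain of 2 nodes with a double edge at one end; the terminal node there is the unique short simple root (B_2), so the type is B_2 (the algebra so(5)).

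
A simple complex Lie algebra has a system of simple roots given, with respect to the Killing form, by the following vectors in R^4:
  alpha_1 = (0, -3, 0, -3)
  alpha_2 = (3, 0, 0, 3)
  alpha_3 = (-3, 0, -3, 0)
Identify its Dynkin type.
Compute the Cartan integers a_ij = 2(alpha_i, alpha_j)/(alpha_j, alpha_j); the resulting 3x3 Cartan matrix is
[[2, -1, 0], [-1, 2, -1], [0, -1, 2]].
All simple roots have the same length, so the diagram is simply laced. The associated Dynkin diagram is a chain of 3 nodes with single edges (A_3), so the type is A_3 (the algebra sl(4)).

A3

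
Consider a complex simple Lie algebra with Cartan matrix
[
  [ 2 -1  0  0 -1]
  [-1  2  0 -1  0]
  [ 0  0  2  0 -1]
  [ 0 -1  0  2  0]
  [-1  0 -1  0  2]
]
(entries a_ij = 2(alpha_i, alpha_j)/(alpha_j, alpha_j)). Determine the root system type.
A_5

The matrix has rank 5 with 2's on the diagonal. Reading the off-diagonal entries as Dynkin edges (a single edge where a_ij = a_ji = -1; a double or triple edge where a_ij * a_ji = 2 or 3), the diagram is a chain of 5 nodes with single edges (A_5). One simple-root ordering that puts it in standard form is (alpha_3, alpha_5, alpha_1, alpha_2, alpha_4). So the algebra is type A_5, i.e. sl(6).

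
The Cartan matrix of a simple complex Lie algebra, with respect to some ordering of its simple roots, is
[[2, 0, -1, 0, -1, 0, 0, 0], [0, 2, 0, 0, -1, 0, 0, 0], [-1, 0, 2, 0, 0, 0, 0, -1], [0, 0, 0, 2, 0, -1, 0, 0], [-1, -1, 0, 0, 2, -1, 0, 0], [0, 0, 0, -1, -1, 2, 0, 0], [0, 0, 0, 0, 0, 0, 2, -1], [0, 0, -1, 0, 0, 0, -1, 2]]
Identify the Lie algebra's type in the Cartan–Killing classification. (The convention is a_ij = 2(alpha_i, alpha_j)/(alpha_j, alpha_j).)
The matrix has rank 8 with 2's on the diagonal. Reading the off-diagonal entries as Dynkin edges (a single edge where a_ij = a_ji = -1; a double or triple edge where a_ij * a_ji = 2 or 3), the diagram is a chain of 7 nodes with one extra node attached to the third node from one end (E_8). One simple-root ordering that puts it in standard form is (alpha_4, alpha_2, alpha_6, alpha_5, alpha_1, alpha_3, alpha_8, alpha_7). So the algebra is type E_8.

type E_8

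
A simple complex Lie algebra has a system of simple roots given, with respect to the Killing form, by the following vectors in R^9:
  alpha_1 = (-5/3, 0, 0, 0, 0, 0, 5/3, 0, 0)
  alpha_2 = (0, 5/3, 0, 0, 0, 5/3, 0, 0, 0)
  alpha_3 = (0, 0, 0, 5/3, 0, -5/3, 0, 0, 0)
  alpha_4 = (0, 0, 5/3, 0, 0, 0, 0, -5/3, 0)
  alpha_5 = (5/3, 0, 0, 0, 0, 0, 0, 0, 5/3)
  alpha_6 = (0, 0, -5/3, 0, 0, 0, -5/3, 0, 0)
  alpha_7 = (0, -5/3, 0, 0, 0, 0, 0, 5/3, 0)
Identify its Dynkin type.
Compute the Cartan integers a_ij = 2(alpha_i, alpha_j)/(alpha_j, alpha_j); the resulting 7x7 Cartan matrix is
[[2, 0, 0, 0, -1, -1, 0], [0, 2, -1, 0, 0, 0, -1], [0, -1, 2, 0, 0, 0, 0], [0, 0, 0, 2, 0, -1, -1], [-1, 0, 0, 0, 2, 0, 0], [-1, 0, 0, -1, 0, 2, 0], [0, -1, 0, -1, 0, 0, 2]].
All simple roots have the same length, so the diagram is simply laced. The associated Dynkin diagram is a chain of 7 nodes with single edges (A_7), so the type is A_7 (the algebra sl(8)).

type A_7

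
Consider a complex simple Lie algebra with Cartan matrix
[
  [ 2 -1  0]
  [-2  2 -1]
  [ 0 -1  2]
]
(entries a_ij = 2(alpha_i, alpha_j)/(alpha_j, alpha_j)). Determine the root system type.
B_3 (so(7))

The matrix has rank 3 with 2's on the diagonal. Reading the off-diagonal entries as Dynkin edges (a single edge where a_ij = a_ji = -1; a double or triple edge where a_ij * a_ji = 2 or 3), the diagram is a chain of 3 nodes with a double edge at one end; the terminal node there is the unique short simple root (B_3). One simple-root ordering that puts it in standard form is (alpha_3, alpha_2, alpha_1). So the algebra is type B_3, i.e. so(7).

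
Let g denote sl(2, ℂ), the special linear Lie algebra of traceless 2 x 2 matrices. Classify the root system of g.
A_1 (sl(2))

This is sl(2), which has dimension 2^2 - 1 = 3 and rank 2 - 1 = 1 (a Cartan subalgebra is the diagonal traceless matrices). In the classification of classical Lie algebras, the special linear algebra sl(n+1) has type A_n; here n = 1, so the Dynkin diagram is a chain of 1 nodes with single edges (A_1). Hence the type is A_1.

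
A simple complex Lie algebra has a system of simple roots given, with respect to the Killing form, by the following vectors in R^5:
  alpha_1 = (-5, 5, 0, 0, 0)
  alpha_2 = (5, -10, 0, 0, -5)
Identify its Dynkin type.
G_2

Compute the Cartan integers a_ij = 2(alpha_i, alpha_j)/(alpha_j, alpha_j); the resulting 2x2 Cartan matrix is
[[2, -1], [-3, 2]].
The roots have two lengths (squared-length ratio 3:1); the short ones are alpha_{1}. The associated Dynkin diagram is two nodes joined by a triple edge (G_2), so the type is G_2.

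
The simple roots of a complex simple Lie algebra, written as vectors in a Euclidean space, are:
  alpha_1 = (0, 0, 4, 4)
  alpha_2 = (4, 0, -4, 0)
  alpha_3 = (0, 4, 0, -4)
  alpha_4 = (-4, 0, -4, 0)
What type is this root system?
D4

Compute the Cartan integers a_ij = 2(alpha_i, alpha_j)/(alpha_j, alpha_j); the resulting 4x4 Cartan matrix is
[[2, -1, -1, -1], [-1, 2, 0, 0], [-1, 0, 2, 0], [-1, 0, 0, 2]].
All simple roots have the same length, so the diagram is simply laced. The associated Dynkin diagram is a chain of 2 nodes with a fork of two nodes at one end (D_4), so the type is D_4 (the algebra so(8)).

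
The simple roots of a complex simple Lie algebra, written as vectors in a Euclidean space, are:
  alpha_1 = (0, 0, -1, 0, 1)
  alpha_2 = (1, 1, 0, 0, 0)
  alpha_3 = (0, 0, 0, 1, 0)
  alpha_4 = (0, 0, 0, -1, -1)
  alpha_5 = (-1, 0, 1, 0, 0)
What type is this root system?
B_5 (so(11))

Compute the Cartan integers a_ij = 2(alpha_i, alpha_j)/(alpha_j, alpha_j); the resulting 5x5 Cartan matrix is
[[2, 0, 0, -1, -1], [0, 2, 0, 0, -1], [0, 0, 2, -1, 0], [-1, 0, -2, 2, 0], [-1, -1, 0, 0, 2]].
The roots have two lengths (squared-length ratio 2:1); the short ones are alpha_{3}. The associated Dynkin diagram is a chain of 5 nodes with a double edge at one end; the terminal node there is the unique short simple root (B_5), so the type is B_5 (the algebra so(11)).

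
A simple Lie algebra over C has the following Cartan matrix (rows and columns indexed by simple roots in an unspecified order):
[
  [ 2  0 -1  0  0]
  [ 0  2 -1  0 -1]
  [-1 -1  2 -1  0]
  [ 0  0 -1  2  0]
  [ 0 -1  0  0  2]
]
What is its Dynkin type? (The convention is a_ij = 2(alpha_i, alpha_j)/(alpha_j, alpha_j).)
The matrix has rank 5 with 2's on the diagonal. Reading the off-diagonal entries as Dynkin edges (a single edge where a_ij = a_ji = -1; a double or triple edge where a_ij * a_ji = 2 or 3), the diagram is a chain of 3 nodes with a fork of two nodes at one end (D_5). One simple-root ordering that puts it in standard form is (alpha_5, alpha_2, alpha_3, alpha_4, alpha_1). So the algebra is type D_5, i.e. so(10).

D5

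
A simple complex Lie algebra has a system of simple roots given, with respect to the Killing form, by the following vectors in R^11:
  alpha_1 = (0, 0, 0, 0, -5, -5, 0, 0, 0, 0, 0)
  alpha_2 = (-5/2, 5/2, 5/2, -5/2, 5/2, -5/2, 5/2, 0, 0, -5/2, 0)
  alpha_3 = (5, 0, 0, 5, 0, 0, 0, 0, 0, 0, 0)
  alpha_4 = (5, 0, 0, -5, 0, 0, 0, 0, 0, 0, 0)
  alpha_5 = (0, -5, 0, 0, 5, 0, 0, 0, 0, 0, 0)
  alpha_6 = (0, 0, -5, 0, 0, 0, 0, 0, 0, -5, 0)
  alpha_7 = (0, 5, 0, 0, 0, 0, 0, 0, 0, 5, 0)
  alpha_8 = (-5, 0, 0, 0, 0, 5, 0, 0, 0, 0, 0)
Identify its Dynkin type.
Compute the Cartan integers a_ij = 2(alpha_i, alpha_j)/(alpha_j, alpha_j); the resulting 8x8 Cartan matrix is
[[2, 0, 0, 0, -1, 0, 0, -1], [0, 2, -1, 0, 0, 0, 0, 0], [0, -1, 2, 0, 0, 0, 0, -1], [0, 0, 0, 2, 0, 0, 0, -1], [-1, 0, 0, 0, 2, 0, -1, 0], [0, 0, 0, 0, 0, 2, -1, 0], [0, 0, 0, 0, -1, -1, 2, 0], [-1, 0, -1, -1, 0, 0, 0, 2]].
All simple roots have the same length, so the diagram is simply laced. The associated Dynkin diagram is a chain of 7 nodes with one extra node attached to the third node from one end (E_8), so the type is E_8.

E_8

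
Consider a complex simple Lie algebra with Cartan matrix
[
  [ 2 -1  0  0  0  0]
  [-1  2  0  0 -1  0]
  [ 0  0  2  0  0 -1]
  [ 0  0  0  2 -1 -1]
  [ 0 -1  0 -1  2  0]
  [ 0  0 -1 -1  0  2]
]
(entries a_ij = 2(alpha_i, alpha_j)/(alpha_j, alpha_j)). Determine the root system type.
The matrix has rank 6 with 2's on the diagonal. Reading the off-diagonal entries as Dynkin edges (a single edge where a_ij = a_ji = -1; a double or triple edge where a_ij * a_ji = 2 or 3), the diagram is a chain of 6 nodes with single edges (A_6). One simple-root ordering that puts it in standard form is (alpha_1, alpha_2, alpha_5, alpha_4, alpha_6, alpha_3). So the algebra is type A_6, i.e. sl(7).

A6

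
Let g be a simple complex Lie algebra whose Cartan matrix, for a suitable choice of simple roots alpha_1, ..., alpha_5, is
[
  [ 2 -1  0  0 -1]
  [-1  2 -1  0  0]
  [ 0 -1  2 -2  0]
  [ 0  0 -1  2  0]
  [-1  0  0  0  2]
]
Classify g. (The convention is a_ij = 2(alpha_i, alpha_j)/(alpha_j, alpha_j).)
type B_5

The matrix has rank 5 with 2's on the diagonal. Reading the off-diagonal entries as Dynkin edges (a single edge where a_ij = a_ji = -1; a double or triple edge where a_ij * a_ji = 2 or 3), the diagram is a chain of 5 nodes with a double edge at one end; the terminal node there is the unique short simple root (B_5). One simple-root ordering that puts it in standard form is (alpha_5, alpha_1, alpha_2, alpha_3, alpha_4). So the algebra is type B_5, i.e. so(11).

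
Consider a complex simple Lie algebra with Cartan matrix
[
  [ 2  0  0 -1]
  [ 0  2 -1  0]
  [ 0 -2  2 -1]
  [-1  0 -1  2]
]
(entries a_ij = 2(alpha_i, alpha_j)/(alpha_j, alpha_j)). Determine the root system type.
B_4 (so(9))

The matrix has rank 4 with 2's on the diagonal. Reading the off-diagonal entries as Dynkin edges (a single edge where a_ij = a_ji = -1; a double or triple edge where a_ij * a_ji = 2 or 3), the diagram is a chain of 4 nodes with a double edge at one end; the terminal node there is the unique short simple root (B_4). One simple-root ordering that puts it in standard form is (alpha_1, alpha_4, alpha_3, alpha_2). So the algebra is type B_4, i.e. so(9).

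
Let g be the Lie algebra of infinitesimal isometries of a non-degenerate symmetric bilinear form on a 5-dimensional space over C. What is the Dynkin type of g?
This is so(5) with 5 odd, which has dimension 5(5-1)/2 = 10 and rank (5-1)/2 = 2. In the classification of classical Lie algebras, the orthogonal algebra so(2n+1) in an odd number of variables has type B_n; here n = 2, so the Dynkin diagram is a chain of 2 nodes with a double edge at one end; the terminal node there is the unique short simple root (B_2). Hence the type is B_2.

B_2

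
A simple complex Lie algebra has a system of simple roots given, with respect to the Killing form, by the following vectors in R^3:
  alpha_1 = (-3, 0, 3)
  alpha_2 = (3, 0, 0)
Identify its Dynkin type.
Compute the Cartan integers a_ij = 2(alpha_i, alpha_j)/(alpha_j, alpha_j); the resulting 2x2 Cartan matrix is
[[2, -2], [-1, 2]].
The roots have two lengths (squared-length ratio 2:1); the short ones are alpha_{2}. The associated Dynkin diagram is a chain of 2 nodes with a double edge at one end; the terminal node there is the unique short simple root (B_2), so the type is B_2 (the algebra so(5)).

B_2 (so(5))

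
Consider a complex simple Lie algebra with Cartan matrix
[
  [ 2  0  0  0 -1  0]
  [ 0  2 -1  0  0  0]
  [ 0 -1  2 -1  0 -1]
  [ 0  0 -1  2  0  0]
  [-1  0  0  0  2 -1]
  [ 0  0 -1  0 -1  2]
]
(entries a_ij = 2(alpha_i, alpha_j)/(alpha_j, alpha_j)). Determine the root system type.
D_6

The matrix has rank 6 with 2's on the diagonal. Reading the off-diagonal entries as Dynkin edges (a single edge where a_ij = a_ji = -1; a double or triple edge where a_ij * a_ji = 2 or 3), the diagram is a chain of 4 nodes with a fork of two nodes at one end (D_6). One simple-root ordering that puts it in standard form is (alpha_1, alpha_5, alpha_6, alpha_3, alpha_2, alpha_4). So the algebra is type D_6, i.e. so(12).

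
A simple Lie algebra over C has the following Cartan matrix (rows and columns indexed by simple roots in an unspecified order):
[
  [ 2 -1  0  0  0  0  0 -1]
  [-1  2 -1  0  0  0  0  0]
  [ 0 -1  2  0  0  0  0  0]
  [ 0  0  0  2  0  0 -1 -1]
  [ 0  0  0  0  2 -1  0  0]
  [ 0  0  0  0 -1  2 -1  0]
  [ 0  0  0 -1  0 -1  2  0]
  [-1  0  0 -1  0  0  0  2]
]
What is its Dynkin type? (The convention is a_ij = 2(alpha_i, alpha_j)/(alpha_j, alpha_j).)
The matrix has rank 8 with 2's on the diagonal. Reading the off-diagonal entries as Dynkin edges (a single edge where a_ij = a_ji = -1; a double or triple edge where a_ij * a_ji = 2 or 3), the diagram is a chain of 8 nodes with single edges (A_8). One simple-root ordering that puts it in standard form is (alpha_3, alpha_2, alpha_1, alpha_8, alpha_4, alpha_7, alpha_6, alpha_5). So the algebra is type A_8, i.e. sl(9).

A_8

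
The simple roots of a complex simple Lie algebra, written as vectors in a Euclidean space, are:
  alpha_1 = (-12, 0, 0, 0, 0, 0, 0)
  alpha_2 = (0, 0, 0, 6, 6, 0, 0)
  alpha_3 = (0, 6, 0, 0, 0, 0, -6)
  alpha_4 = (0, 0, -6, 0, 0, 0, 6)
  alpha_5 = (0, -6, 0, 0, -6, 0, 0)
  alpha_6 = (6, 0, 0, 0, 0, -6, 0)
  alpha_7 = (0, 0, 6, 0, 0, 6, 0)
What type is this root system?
C_7 (sp(14))

Compute the Cartan integers a_ij = 2(alpha_i, alpha_j)/(alpha_j, alpha_j); the resulting 7x7 Cartan matrix is
[[2, 0, 0, 0, 0, -2, 0], [0, 2, 0, 0, -1, 0, 0], [0, 0, 2, -1, -1, 0, 0], [0, 0, -1, 2, 0, 0, -1], [0, -1, -1, 0, 2, 0, 0], [-1, 0, 0, 0, 0, 2, -1], [0, 0, 0, -1, 0, -1, 2]].
The roots have two lengths (squared-length ratio 2:1); the short ones are alpha_{2,3,4,5,6,7}. The associated Dynkin diagram is a chain of 7 nodes with a double edge at one end; the terminal node there is the unique long simple root (C_7), so the type is C_7 (the algebra sp(14)).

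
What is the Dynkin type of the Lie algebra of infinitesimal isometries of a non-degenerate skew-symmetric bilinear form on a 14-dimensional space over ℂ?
C_7 (sp(14))

This is sp(14), which has dimension 14(14+1)/2 = 105 and rank 14/2 = 7. In the classification of classical Lie algebras, the symplectic algebra sp(2n) has type C_n; here n = 7, so the Dynkin diagram is a chain of 7 nodes with a double edge at one end; the terminal node there is the unique long simple root (C_7). Hence the type is C_7.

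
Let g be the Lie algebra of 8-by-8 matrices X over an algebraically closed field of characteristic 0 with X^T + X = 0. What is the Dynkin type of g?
This is so(8) with 8 even, which has dimension 8(8-1)/2 = 28 and rank 8/2 = 4. In the classification of classical Lie algebras, the orthogonal algebra so(2n) in an even number of variables has type D_n; here n = 4, so the Dynkin diagram is a chain of 2 nodes with a fork of two nodes at one end (D_4). Hence the type is D_4.

D_4 (so(8))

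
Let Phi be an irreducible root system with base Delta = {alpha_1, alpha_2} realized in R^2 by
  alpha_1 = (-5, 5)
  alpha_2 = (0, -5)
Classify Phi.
Compute the Cartan integers a_ij = 2(alpha_i, alpha_j)/(alpha_j, alpha_j); the resulting 2x2 Cartan matrix is
[[2, -2], [-1, 2]].
The roots have two lengths (squared-length ratio 2:1); the short ones are alpha_{2}. The associated Dynkin diagram is a chain of 2 nodes with a double edge at one end; the terminal node there is the unique short simple root (B_2), so the type is B_2 (the algebra so(5)).

B_2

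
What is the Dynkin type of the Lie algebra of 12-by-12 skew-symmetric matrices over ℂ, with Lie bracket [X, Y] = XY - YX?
D_6 (so(12))

This is so(12) with 12 even, which has dimension 12(12-1)/2 = 66 and rank 12/2 = 6. In the classification of classical Lie algebras, the orthogonal algebra so(2n) in an even number of variables has type D_n; here n = 6, so the Dynkin diagram is a chain of 4 nodes with a fork of two nodes at one end (D_6). Hence the type is D_6.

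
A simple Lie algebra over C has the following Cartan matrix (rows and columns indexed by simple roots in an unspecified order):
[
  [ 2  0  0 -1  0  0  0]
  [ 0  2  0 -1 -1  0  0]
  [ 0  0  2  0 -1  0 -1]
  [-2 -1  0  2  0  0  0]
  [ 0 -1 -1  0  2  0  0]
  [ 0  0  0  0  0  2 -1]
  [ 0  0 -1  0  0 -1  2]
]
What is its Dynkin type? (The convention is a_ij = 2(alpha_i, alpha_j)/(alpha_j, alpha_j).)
The matrix has rank 7 with 2's on the diagonal. Reading the off-diagonal entries as Dynkin edges (a single edge where a_ij = a_ji = -1; a double or triple edge where a_ij * a_ji = 2 or 3), the diagram is a chain of 7 nodes with a double edge at one end; the terminal node there is the unique short simple root (B_7). One simple-root ordering that puts it in standard form is (alpha_6, alpha_7, alpha_3, alpha_5, alpha_2, alpha_4, alpha_1). So the algebra is type B_7, i.e. so(15).

B7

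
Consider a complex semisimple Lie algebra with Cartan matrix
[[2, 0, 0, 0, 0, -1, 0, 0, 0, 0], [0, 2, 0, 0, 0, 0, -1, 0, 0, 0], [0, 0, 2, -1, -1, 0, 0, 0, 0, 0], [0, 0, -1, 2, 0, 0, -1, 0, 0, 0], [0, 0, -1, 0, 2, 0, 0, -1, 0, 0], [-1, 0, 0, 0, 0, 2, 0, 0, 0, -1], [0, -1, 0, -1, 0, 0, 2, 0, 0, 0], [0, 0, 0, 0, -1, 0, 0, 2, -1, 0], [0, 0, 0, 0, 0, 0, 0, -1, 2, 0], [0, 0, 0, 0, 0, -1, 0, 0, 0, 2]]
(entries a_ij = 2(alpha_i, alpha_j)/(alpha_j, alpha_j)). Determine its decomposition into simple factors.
The diagram associated to this matrix has two connected components: the simple roots {alpha_1, alpha_6, alpha_10} form a chain of 3 nodes with single edges (A_3), and {alpha_2, alpha_3, alpha_4, alpha_5, alpha_7, alpha_8, alpha_9} form a chain of 7 nodes with single edges (A_7). A semisimple Lie algebra decomposes uniquely as the direct sum of simple ideals, one per connected component of its Dynkin diagram, so g ≅ A_3 ⊕ A_7 (dimension 15 + 63 = 78).

type A_3 ⊕ type A_7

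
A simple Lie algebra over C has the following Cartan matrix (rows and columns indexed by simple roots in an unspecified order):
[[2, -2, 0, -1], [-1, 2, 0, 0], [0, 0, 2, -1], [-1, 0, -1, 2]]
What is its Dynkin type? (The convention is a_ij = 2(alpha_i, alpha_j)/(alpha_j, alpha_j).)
B4

The matrix has rank 4 with 2's on the diagonal. Reading the off-diagonal entries as Dynkin edges (a single edge where a_ij = a_ji = -1; a double or triple edge where a_ij * a_ji = 2 or 3), the diagram is a chain of 4 nodes with a double edge at one end; the terminal node there is the unique short simple root (B_4). One simple-root ordering that puts it in standard form is (alpha_3, alpha_4, alpha_1, alpha_2). So the algebra is type B_4, i.e. so(9).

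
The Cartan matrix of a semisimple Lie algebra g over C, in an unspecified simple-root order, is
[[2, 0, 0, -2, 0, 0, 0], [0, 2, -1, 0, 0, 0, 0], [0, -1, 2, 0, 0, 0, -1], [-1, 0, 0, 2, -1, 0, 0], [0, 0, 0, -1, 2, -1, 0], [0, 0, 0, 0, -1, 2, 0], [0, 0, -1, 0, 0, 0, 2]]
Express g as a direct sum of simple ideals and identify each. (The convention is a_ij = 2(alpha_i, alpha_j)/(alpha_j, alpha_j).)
A_3 (sl(4)) + C_4 (sp(8))

The diagram associated to this matrix has two connected components: the simple roots {alpha_2, alpha_3, alpha_7} form a chain of 3 nodes with single edges (A_3), and {alpha_1, alpha_4, alpha_5, alpha_6} form a chain of 4 nodes with a double edge at one end; the terminal node there is the unique long simple root (C_4). A semisimple Lie algebra decomposes uniquely as the direct sum of simple ideals, one per connected component of its Dynkin diagram, so g ≅ A_3 ⊕ C_4 (dimension 15 + 36 = 51).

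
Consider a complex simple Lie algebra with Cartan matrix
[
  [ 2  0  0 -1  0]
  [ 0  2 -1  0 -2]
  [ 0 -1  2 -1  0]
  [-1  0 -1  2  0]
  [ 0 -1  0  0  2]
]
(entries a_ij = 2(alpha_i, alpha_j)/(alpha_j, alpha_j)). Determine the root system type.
The matrix has rank 5 with 2's on the diagonal. Reading the off-diagonal entries as Dynkin edges (a single edge where a_ij = a_ji = -1; a double or triple edge where a_ij * a_ji = 2 or 3), the diagram is a chain of 5 nodes with a double edge at one end; the terminal node there is the unique short simple root (B_5). One simple-root ordering that puts it in standard form is (alpha_1, alpha_4, alpha_3, alpha_2, alpha_5). So the algebra is type B_5, i.e. so(11).

B_5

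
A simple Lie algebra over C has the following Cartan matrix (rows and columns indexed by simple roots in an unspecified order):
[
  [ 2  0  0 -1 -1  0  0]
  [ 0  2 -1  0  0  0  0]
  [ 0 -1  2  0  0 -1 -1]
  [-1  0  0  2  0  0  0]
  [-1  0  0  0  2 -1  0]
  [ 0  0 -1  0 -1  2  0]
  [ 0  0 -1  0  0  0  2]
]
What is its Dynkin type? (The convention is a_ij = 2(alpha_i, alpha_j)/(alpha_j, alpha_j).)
D_7

The matrix has rank 7 with 2's on the diagonal. Reading the off-diagonal entries as Dynkin edges (a single edge where a_ij = a_ji = -1; a double or triple edge where a_ij * a_ji = 2 or 3), the diagram is a chain of 5 nodes with a fork of two nodes at one end (D_7). One simple-root ordering that puts it in standard form is (alpha_4, alpha_1, alpha_5, alpha_6, alpha_3, alpha_2, alpha_7). So the algebra is type D_7, i.e. so(14).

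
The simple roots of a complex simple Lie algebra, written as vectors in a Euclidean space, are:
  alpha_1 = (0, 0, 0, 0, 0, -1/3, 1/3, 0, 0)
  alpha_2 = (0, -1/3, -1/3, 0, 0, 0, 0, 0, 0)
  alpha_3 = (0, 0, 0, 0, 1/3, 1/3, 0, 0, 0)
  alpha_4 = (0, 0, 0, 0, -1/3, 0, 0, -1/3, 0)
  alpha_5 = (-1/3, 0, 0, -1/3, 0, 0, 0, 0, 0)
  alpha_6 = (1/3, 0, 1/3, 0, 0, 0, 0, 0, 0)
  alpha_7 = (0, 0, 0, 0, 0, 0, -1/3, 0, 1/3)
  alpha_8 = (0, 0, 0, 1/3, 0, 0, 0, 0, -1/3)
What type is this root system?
A_8

Compute the Cartan integers a_ij = 2(alpha_i, alpha_j)/(alpha_j, alpha_j); the resulting 8x8 Cartan matrix is
[[2, 0, -1, 0, 0, 0, -1, 0], [0, 2, 0, 0, 0, -1, 0, 0], [-1, 0, 2, -1, 0, 0, 0, 0], [0, 0, -1, 2, 0, 0, 0, 0], [0, 0, 0, 0, 2, -1, 0, -1], [0, -1, 0, 0, -1, 2, 0, 0], [-1, 0, 0, 0, 0, 0, 2, -1], [0, 0, 0, 0, -1, 0, -1, 2]].
All simple roots have the same length, so the diagram is simply laced. The associated Dynkin diagram is a chain of 8 nodes with single edges (A_8), so the type is A_8 (the algebra sl(9)).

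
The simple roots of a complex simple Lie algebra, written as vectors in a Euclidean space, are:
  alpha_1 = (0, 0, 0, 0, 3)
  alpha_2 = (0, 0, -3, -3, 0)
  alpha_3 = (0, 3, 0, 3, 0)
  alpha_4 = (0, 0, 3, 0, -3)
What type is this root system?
B_4

Compute the Cartan integers a_ij = 2(alpha_i, alpha_j)/(alpha_j, alpha_j); the resulting 4x4 Cartan matrix is
[[2, 0, 0, -1], [0, 2, -1, -1], [0, -1, 2, 0], [-2, -1, 0, 2]].
The roots have two lengths (squared-length ratio 2:1); the short ones are alpha_{1}. The associated Dynkin diagram is a chain of 4 nodes with a double edge at one end; the terminal node there is the unique short simple root (B_4), so the type is B_4 (the algebra so(9)).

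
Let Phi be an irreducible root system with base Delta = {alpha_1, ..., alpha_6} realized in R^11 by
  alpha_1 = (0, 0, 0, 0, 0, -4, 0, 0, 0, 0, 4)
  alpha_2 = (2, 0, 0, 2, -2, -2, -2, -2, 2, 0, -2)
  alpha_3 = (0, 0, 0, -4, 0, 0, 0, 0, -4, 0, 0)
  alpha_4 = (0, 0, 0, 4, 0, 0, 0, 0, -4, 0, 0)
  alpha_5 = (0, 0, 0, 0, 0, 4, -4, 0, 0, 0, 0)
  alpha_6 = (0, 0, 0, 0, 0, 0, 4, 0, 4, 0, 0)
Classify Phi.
E_6

Compute the Cartan integers a_ij = 2(alpha_i, alpha_j)/(alpha_j, alpha_j); the resulting 6x6 Cartan matrix is
[[2, 0, 0, 0, -1, 0], [0, 2, -1, 0, 0, 0], [0, -1, 2, 0, 0, -1], [0, 0, 0, 2, 0, -1], [-1, 0, 0, 0, 2, -1], [0, 0, -1, -1, -1, 2]].
All simple roots have the same length, so the diagram is simply laced. The associated Dynkin diagram is a chain of 5 nodes with one extra node attached to the third node from one end (E_6), so the type is E_6.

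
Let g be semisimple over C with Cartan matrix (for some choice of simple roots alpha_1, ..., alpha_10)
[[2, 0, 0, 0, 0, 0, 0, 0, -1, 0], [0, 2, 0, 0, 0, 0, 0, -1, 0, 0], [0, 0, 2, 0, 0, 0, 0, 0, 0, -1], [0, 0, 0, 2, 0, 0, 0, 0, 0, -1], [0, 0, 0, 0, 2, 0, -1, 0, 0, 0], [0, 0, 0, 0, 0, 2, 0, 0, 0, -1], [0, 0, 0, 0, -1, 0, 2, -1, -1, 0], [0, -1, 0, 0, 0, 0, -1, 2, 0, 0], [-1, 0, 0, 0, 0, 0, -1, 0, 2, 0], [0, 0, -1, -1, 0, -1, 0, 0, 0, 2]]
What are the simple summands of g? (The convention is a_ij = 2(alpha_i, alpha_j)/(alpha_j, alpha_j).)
D_4 (so(8)) ⊕ E_6

The diagram associated to this matrix has two connected components: the simple roots {alpha_3, alpha_4, alpha_6, alpha_10} form a chain of 2 nodes with a fork of two nodes at one end (D_4), and {alpha_1, alpha_2, alpha_5, alpha_7, alpha_8, alpha_9} form a chain of 5 nodes with one extra node attached to the third node from one end (E_6). A semisimple Lie algebra decomposes uniquely as the direct sum of simple ideals, one per connected component of its Dynkin diagram, so g ≅ D_4 ⊕ E_6 (dimension 28 + 78 = 106).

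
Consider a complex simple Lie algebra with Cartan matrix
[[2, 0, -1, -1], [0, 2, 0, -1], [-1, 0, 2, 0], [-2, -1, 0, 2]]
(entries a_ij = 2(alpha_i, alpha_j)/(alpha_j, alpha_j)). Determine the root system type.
F_4

The matrix has rank 4 with 2's on the diagonal. Reading the off-diagonal entries as Dynkin edges (a single edge where a_ij = a_ji = -1; a double or triple edge where a_ij * a_ji = 2 or 3), the diagram is a chain of 4 nodes with a double edge between the middle two (F_4). One simple-root ordering that puts it in standard form is (alpha_2, alpha_4, alpha_1, alpha_3). So the algebra is type F_4.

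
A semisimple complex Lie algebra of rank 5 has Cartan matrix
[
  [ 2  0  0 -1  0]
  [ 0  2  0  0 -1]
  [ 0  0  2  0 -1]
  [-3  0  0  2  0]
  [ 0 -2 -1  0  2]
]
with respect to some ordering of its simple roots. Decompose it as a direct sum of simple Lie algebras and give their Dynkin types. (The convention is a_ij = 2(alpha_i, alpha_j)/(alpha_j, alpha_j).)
The diagram associated to this matrix has two connected components: the simple roots {alpha_2, alpha_3, alpha_5} form a chain of 3 nodes with a double edge at one end; the terminal node there is the unique short simple root (B_3), and {alpha_1, alpha_4} form two nodes joined by a triple edge (G_2). A semisimple Lie algebra decomposes uniquely as the direct sum of simple ideals, one per connected component of its Dynkin diagram, so g ≅ B_3 ⊕ G_2 (dimension 21 + 14 = 35).

B3 ⊕ G2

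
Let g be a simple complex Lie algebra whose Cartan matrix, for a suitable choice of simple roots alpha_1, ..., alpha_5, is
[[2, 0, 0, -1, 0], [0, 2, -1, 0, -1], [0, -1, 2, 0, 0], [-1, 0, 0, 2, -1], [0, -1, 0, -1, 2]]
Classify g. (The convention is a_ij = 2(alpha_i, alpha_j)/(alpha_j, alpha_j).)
A_5

The matrix has rank 5 with 2's on the diagonal. Reading the off-diagonal entries as Dynkin edges (a single edge where a_ij = a_ji = -1; a double or triple edge where a_ij * a_ji = 2 or 3), the diagram is a chain of 5 nodes with single edges (A_5). One simple-root ordering that puts it in standard form is (alpha_3, alpha_2, alpha_5, alpha_4, alpha_1). So the algebra is type A_5, i.e. sl(6).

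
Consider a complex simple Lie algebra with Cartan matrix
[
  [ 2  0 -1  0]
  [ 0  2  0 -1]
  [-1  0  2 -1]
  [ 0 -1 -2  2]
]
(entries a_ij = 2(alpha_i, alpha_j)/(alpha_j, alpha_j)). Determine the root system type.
F_4

The matrix has rank 4 with 2's on the diagonal. Reading the off-diagonal entries as Dynkin edges (a single edge where a_ij = a_ji = -1; a double or triple edge where a_ij * a_ji = 2 or 3), the diagram is a chain of 4 nodes with a double edge between the middle two (F_4). One simple-root ordering that puts it in standard form is (alpha_2, alpha_4, alpha_3, alpha_1). So the algebra is type F_4.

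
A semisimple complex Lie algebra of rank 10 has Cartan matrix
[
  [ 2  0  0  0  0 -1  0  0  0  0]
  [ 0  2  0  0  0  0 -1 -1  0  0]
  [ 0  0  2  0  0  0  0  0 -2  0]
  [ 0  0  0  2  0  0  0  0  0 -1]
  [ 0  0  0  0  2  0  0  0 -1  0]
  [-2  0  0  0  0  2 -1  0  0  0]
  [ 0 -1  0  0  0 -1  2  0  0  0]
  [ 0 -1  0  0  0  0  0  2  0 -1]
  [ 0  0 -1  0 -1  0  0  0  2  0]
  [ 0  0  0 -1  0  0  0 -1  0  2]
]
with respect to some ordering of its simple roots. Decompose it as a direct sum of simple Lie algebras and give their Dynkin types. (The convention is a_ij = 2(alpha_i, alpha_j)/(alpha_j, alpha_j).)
B7 + C3

The diagram associated to this matrix has two connected components: the simple roots {alpha_1, alpha_2, alpha_4, alpha_6, alpha_7, alpha_8, alpha_10} form a chain of 7 nodes with a double edge at one end; the terminal node there is the unique short simple root (B_7), and {alpha_3, alpha_5, alpha_9} form a chain of 3 nodes with a double edge at one end; the terminal node there is the unique long simple root (C_3). A semisimple Lie algebra decomposes uniquely as the direct sum of simple ideals, one per connected component of its Dynkin diagram, so g ≅ B_7 ⊕ C_3 (dimension 105 + 21 = 126).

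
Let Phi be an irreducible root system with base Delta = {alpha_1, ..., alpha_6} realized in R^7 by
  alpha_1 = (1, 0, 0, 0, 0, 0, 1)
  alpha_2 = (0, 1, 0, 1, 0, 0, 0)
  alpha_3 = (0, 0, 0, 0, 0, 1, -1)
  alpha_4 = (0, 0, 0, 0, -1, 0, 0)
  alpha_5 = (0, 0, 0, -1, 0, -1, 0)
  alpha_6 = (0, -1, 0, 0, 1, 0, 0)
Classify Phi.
B6

Compute the Cartan integers a_ij = 2(alpha_i, alpha_j)/(alpha_j, alpha_j); the resulting 6x6 Cartan matrix is
[[2, 0, -1, 0, 0, 0], [0, 2, 0, 0, -1, -1], [-1, 0, 2, 0, -1, 0], [0, 0, 0, 2, 0, -1], [0, -1, -1, 0, 2, 0], [0, -1, 0, -2, 0, 2]].
The roots have two lengths (squared-length ratio 2:1); the short ones are alpha_{4}. The associated Dynkin diagram is a chain of 6 nodes with a double edge at one end; the terminal node there is the unique short simple root (B_6), so the type is B_6 (the algebra so(13)).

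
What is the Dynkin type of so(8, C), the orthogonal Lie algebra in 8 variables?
This is so(8) with 8 even, which has dimension 8(8-1)/2 = 28 and rank 8/2 = 4. In the classification of classical Lie algebras, the orthogonal algebra so(2n) in an even number of variables has type D_n; here n = 4, so the Dynkin diagram is a chain of 2 nodes with a fork of two nodes at one end (D_4). Hence the type is D_4.

D4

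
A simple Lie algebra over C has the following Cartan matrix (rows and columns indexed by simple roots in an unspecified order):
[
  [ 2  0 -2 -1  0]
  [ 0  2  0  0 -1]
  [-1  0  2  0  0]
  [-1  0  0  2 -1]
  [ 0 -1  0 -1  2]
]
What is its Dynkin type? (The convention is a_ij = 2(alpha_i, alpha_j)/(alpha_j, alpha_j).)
type B_5

The matrix has rank 5 with 2's on the diagonal. Reading the off-diagonal entries as Dynkin edges (a single edge where a_ij = a_ji = -1; a double or triple edge where a_ij * a_ji = 2 or 3), the diagram is a chain of 5 nodes with a double edge at one end; the terminal node there is the unique short simple root (B_5). One simple-root ordering that puts it in standard form is (alpha_2, alpha_5, alpha_4, alpha_1, alpha_3). So the algebra is type B_5, i.e. so(11).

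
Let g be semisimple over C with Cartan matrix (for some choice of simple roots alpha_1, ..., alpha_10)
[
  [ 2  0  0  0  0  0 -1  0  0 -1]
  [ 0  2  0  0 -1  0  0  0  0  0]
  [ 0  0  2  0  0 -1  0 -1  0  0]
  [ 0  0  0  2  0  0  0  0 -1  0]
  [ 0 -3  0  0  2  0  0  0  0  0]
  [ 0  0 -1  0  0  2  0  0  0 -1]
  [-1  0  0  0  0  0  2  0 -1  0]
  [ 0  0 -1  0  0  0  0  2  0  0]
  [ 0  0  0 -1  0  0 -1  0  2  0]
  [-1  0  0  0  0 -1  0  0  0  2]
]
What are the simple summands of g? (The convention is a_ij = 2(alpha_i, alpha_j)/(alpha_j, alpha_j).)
type A_8 ⊕ type G_2

The diagram associated to this matrix has two connected components: the simple roots {alpha_1, alpha_3, alpha_4, alpha_6, alpha_7, alpha_8, alpha_9, alpha_10} form a chain of 8 nodes with single edges (A_8), and {alpha_2, alpha_5} form two nodes joined by a triple edge (G_2). A semisimple Lie algebra decomposes uniquely as the direct sum of simple ideals, one per connected component of its Dynkin diagram, so g ≅ A_8 ⊕ G_2 (dimension 80 + 14 = 94).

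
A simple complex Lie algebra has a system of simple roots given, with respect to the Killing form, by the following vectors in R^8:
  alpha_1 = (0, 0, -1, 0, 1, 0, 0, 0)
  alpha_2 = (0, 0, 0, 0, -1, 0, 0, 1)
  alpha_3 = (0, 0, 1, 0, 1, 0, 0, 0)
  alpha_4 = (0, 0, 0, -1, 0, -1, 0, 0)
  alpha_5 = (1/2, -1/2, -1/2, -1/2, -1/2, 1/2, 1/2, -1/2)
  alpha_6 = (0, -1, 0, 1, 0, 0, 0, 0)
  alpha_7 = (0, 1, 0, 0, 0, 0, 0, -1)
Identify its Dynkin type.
E_7

Compute the Cartan integers a_ij = 2(alpha_i, alpha_j)/(alpha_j, alpha_j); the resulting 7x7 Cartan matrix is
[[2, -1, 0, 0, 0, 0, 0], [-1, 2, -1, 0, 0, 0, -1], [0, -1, 2, 0, -1, 0, 0], [0, 0, 0, 2, 0, -1, 0], [0, 0, -1, 0, 2, 0, 0], [0, 0, 0, -1, 0, 2, -1], [0, -1, 0, 0, 0, -1, 2]].
All simple roots have the same length, so the diagram is simply laced. The associated Dynkin diagram is a chain of 6 nodes with one extra node attached to the third node from one end (E_7), so the type is E_7.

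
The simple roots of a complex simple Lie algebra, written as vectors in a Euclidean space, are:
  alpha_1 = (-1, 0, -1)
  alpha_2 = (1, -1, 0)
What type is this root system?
A2

Compute the Cartan integers a_ij = 2(alpha_i, alpha_j)/(alpha_j, alpha_j); the resulting 2x2 Cartan matrix is
[[2, -1], [-1, 2]].
All simple roots have the same length, so the diagram is simply laced. The associated Dynkin diagram is a chain of 2 nodes with single edges (A_2), so the type is A_2 (the algebra sl(3)).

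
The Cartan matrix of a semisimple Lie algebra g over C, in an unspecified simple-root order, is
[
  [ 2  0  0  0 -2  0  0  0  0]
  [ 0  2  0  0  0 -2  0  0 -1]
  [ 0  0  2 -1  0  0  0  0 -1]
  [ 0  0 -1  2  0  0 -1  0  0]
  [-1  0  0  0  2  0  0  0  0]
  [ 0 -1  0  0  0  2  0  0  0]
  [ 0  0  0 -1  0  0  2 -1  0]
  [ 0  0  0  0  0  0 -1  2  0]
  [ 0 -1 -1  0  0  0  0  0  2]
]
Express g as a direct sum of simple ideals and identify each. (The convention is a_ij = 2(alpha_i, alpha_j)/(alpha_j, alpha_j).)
The diagram associated to this matrix has two connected components: the simple roots {alpha_1, alpha_5} form a chain of 2 nodes with a double edge at one end; the terminal node there is the unique short simple root (B_2), and {alpha_2, alpha_3, alpha_4, alpha_6, alpha_7, alpha_8, alpha_9} form a chain of 7 nodes with a double edge at one end; the terminal node there is the unique short simple root (B_7). A semisimple Lie algebra decomposes uniquely as the direct sum of simple ideals, one per connected component of its Dynkin diagram, so g ≅ B_2 ⊕ B_7 (dimension 10 + 105 = 115).

B_2 + B_7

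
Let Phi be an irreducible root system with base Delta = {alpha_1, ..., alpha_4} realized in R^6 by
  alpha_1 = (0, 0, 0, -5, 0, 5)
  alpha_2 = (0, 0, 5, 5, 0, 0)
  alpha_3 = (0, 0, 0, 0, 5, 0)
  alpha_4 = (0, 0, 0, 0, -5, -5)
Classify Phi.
B4

Compute the Cartan integers a_ij = 2(alpha_i, alpha_j)/(alpha_j, alpha_j); the resulting 4x4 Cartan matrix is
[[2, -1, 0, -1], [-1, 2, 0, 0], [0, 0, 2, -1], [-1, 0, -2, 2]].
The roots have two lengths (squared-length ratio 2:1); the short ones are alpha_{3}. The associated Dynkin diagram is a chain of 4 nodes with a double edge at one end; the terminal node there is the unique short simple root (B_4), so the type is B_4 (the algebra so(9)).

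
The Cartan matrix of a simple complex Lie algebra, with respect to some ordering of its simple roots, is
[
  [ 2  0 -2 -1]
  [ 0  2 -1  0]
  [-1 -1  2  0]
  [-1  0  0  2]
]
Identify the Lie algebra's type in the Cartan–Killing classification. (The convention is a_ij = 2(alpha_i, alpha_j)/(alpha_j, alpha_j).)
The matrix has rank 4 with 2's on the diagonal. Reading the off-diagonal entries as Dynkin edges (a single edge where a_ij = a_ji = -1; a double or triple edge where a_ij * a_ji = 2 or 3), the diagram is a chain of 4 nodes with a double edge between the middle two (F_4). One simple-root ordering that puts it in standard form is (alpha_4, alpha_1, alpha_3, alpha_2). So the algebra is type F_4.

F_4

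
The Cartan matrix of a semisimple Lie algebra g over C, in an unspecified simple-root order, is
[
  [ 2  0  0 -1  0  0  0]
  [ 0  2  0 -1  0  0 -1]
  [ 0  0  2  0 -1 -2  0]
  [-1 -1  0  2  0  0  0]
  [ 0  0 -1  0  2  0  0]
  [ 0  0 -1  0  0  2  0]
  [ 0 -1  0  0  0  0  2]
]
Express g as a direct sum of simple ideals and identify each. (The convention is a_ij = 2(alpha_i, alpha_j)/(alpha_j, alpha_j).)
A4 ⊕ B3

The diagram associated to this matrix has two connected components: the simple roots {alpha_1, alpha_2, alpha_4, alpha_7} form a chain of 4 nodes with single edges (A_4), and {alpha_3, alpha_5, alpha_6} form a chain of 3 nodes with a double edge at one end; the terminal node there is the unique short simple root (B_3). A semisimple Lie algebra decomposes uniquely as the direct sum of simple ideals, one per connected component of its Dynkin diagram, so g ≅ A_4 ⊕ B_3 (dimension 24 + 21 = 45).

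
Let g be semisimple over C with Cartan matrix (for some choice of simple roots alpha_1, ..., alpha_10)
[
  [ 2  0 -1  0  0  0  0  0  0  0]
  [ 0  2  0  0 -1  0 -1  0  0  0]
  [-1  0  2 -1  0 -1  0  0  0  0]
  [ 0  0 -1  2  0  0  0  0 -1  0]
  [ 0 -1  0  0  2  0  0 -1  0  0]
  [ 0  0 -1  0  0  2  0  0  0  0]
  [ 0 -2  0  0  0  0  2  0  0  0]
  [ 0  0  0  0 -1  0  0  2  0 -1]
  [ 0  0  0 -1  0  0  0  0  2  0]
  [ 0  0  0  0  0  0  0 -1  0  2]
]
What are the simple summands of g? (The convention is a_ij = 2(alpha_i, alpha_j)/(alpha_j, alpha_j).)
C5 + D5

The diagram associated to this matrix has two connected components: the simple roots {alpha_2, alpha_5, alpha_7, alpha_8, alpha_10} form a chain of 5 nodes with a double edge at one end; the terminal node there is the unique long simple root (C_5), and {alpha_1, alpha_3, alpha_4, alpha_6, alpha_9} form a chain of 3 nodes with a fork of two nodes at one end (D_5). A semisimple Lie algebra decomposes uniquely as the direct sum of simple ideals, one per connected component of its Dynkin diagram, so g ≅ C_5 ⊕ D_5 (dimension 55 + 45 = 100).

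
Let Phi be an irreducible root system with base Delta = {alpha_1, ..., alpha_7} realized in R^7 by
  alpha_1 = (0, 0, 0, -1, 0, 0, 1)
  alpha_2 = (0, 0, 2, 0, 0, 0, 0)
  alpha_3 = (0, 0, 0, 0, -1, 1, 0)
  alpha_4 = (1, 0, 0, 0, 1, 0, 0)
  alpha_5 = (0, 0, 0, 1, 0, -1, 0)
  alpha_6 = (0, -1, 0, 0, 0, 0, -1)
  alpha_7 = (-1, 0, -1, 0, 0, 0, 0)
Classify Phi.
Compute the Cartan integers a_ij = 2(alpha_i, alpha_j)/(alpha_j, alpha_j); the resulting 7x7 Cartan matrix is
[[2, 0, 0, 0, -1, -1, 0], [0, 2, 0, 0, 0, 0, -2], [0, 0, 2, -1, -1, 0, 0], [0, 0, -1, 2, 0, 0, -1], [-1, 0, -1, 0, 2, 0, 0], [-1, 0, 0, 0, 0, 2, 0], [0, -1, 0, -1, 0, 0, 2]].
The roots have two lengths (squared-length ratio 2:1); the short ones are alpha_{1,3,4,5,6,7}. The associated Dynkin diagram is a chain of 7 nodes with a double edge at one end; the terminal node there is the unique long simple root (C_7), so the type is C_7 (the algebra sp(14)).

C7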